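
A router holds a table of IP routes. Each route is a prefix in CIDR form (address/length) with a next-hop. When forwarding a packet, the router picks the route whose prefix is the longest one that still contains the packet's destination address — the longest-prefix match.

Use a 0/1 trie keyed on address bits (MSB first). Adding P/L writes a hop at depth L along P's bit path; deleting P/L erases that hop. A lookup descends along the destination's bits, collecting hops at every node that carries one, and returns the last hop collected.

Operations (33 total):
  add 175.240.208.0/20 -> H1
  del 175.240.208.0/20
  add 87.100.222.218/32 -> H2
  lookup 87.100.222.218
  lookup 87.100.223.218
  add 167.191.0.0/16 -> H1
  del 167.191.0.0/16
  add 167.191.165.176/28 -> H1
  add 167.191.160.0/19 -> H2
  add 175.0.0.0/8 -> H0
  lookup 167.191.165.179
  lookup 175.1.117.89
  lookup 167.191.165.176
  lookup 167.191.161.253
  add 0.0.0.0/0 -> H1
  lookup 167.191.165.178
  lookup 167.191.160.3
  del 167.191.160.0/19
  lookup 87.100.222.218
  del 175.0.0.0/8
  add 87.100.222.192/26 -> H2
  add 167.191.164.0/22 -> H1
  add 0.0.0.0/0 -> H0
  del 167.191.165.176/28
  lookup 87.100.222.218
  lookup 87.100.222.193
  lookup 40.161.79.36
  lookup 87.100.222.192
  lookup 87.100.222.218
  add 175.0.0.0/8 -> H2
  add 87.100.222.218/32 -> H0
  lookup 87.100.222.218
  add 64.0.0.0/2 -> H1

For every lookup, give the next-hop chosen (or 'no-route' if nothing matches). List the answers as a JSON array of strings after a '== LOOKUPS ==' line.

Apply in order:
  add 175.240.208.0/20 -> H1 at depth 20
  del 175.240.208.0/20 (clear depth 20)
  add 87.100.222.218/32 -> H2 at depth 32
  lookup 87.100.222.218: bits 01010111011001001101111011011010 walk d0:-→d1:-→d2:-→d3:-→d4:-→d5:-→d6:-→d7:-→d8:-→d9:-→d10:-→d11:-→d12:-→d13:-→d14:-→d15:-→d16:-→d17:-→d18:-→d19:-→d20:-→d21:-→d22:-→d23:-→d24:-→d25:-→d26:-→d27:-→d28:-→d29:-→d30:-→d31:-→d32:H2 -> H2
  lookup 87.100.223.218: bits 01010111011001001101111 walk d0:-→d1:-→d2:-→d3:-→d4:-→d5:-→d6:-→d7:-→d8:-→d9:-→d10:-→d11:-→d12:-→d13:-→d14:-→d15:-→d16:-→d17:-→d18:-→d19:-→d20:-→d21:-→d22:-→d23:- -> no-route
  add 167.191.0.0/16 -> H1 at depth 16
  del 167.191.0.0/16 (clear depth 16)
  add 167.191.165.176/28 -> H1 at depth 28
  add 167.191.160.0/19 -> H2 at depth 19
  add 175.0.0.0/8 -> H0 at depth 8
  lookup 167.191.165.179: bits 1010011110111111101001011011 walk d0:-→d1:-→d2:-→d3:-→d4:-→d5:-→d6:-→d7:-→d8:-→d9:-→d10:-→d11:-→d12:-→d13:-→d14:-→d15:-→d16:-→d17:-→d18:-→d19:H2→d20:-→d21:-→d22:-→d23:-→d24:-→d25:-→d26:-→d27:-→d28:H1 -> H1
  lookup 175.1.117.89: bits 10101111 walk d0:-→d1:-→d2:-→d3:-→d4:-→d5:-→d6:-→d7:-→d8:H0 -> H0
  lookup 167.191.165.176: bits 1010011110111111101001011011 walk d0:-→d1:-→d2:-→d3:-→d4:-→d5:-→d6:-→d7:-→d8:-→d9:-→d10:-→d11:-→d12:-→d13:-→d14:-→d15:-→d16:-→d17:-→d18:-→d19:H2→d20:-→d21:-→d22:-→d23:-→d24:-→d25:-→d26:-→d27:-→d28:H1 -> H1
  lookup 167.191.161.253: bits 101001111011111110100 walk d0:-→d1:-→d2:-→d3:-→d4:-→d5:-→d6:-→d7:-→d8:-→d9:-→d10:-→d11:-→d12:-→d13:-→d14:-→d15:-→d16:-→d17:-→d18:-→d19:H2→d20:-→d21:- -> H2
  add 0.0.0.0/0 -> H1 at depth 0
  lookup 167.191.165.178: bits 1010011110111111101001011011 walk d0:H1→d1:-→d2:-→d3:-→d4:-→d5:-→d6:-→d7:-→d8:-→d9:-→d10:-→d11:-→d12:-→d13:-→d14:-→d15:-→d16:-→d17:-→d18:-→d19:H2→d20:-→d21:-→d22:-→d23:-→d24:-→d25:-→d26:-→d27:-→d28:H1 -> H1
  lookup 167.191.160.3: bits 101001111011111110100 walk d0:H1→d1:-→d2:-→d3:-→d4:-→d5:-→d6:-→d7:-→d8:-→d9:-→d10:-→d11:-→d12:-→d13:-→d14:-→d15:-→d16:-→d17:-→d18:-→d19:H2→d20:-→d21:- -> H2
  del 167.191.160.0/19 (clear depth 19)
  lookup 87.100.222.218: bits 01010111011001001101111011011010 walk d0:H1→d1:-→d2:-→d3:-→d4:-→d5:-→d6:-→d7:-→d8:-→d9:-→d10:-→d11:-→d12:-→d13:-→d14:-→d15:-→d16:-→d17:-→d18:-→d19:-→d20:-→d21:-→d22:-→d23:-→d24:-→d25:-→d26:-→d27:-→d28:-→d29:-→d30:-→d31:-→d32:H2 -> H2
  del 175.0.0.0/8 (clear depth 8)
  add 87.100.222.192/26 -> H2 at depth 26
  add 167.191.164.0/22 -> H1 at depth 22
  add 0.0.0.0/0 -> H0 at depth 0
  del 167.191.165.176/28 (clear depth 28)
  lookup 87.100.222.218: bits 01010111011001001101111011011010 walk d0:H0→d1:-→d2:-→d3:-→d4:-→d5:-→d6:-→d7:-→d8:-→d9:-→d10:-→d11:-→d12:-→d13:-→d14:-→d15:-→d16:-→d17:-→d18:-→d19:-→d20:-→d21:-→d22:-→d23:-→d24:-→d25:-→d26:H2→d27:-→d28:-→d29:-→d30:-→d31:-→d32:H2 -> H2
  lookup 87.100.222.193: bits 010101110110010011011110110 walk d0:H0→d1:-→d2:-→d3:-→d4:-→d5:-→d6:-→d7:-→d8:-→d9:-→d10:-→d11:-→d12:-→d13:-→d14:-→d15:-→d16:-→d17:-→d18:-→d19:-→d20:-→d21:-→d22:-→d23:-→d24:-→d25:-→d26:H2→d27:- -> H2
  lookup 40.161.79.36: bits 0 walk d0:H0→d1:- -> H0
  lookup 87.100.222.192: bits 010101110110010011011110110 walk d0:H0→d1:-→d2:-→d3:-→d4:-→d5:-→d6:-→d7:-→d8:-→d9:-→d10:-→d11:-→d12:-→d13:-→d14:-→d15:-→d16:-→d17:-→d18:-→d19:-→d20:-→d21:-→d22:-→d23:-→d24:-→d25:-→d26:H2→d27:- -> H2
  lookup 87.100.222.218: bits 01010111011001001101111011011010 walk d0:H0→d1:-→d2:-→d3:-→d4:-→d5:-→d6:-→d7:-→d8:-→d9:-→d10:-→d11:-→d12:-→d13:-→d14:-→d15:-→d16:-→d17:-→d18:-→d19:-→d20:-→d21:-→d22:-→d23:-→d24:-→d25:-→d26:H2→d27:-→d28:-→d29:-→d30:-→d31:-→d32:H2 -> H2
  add 175.0.0.0/8 -> H2 at depth 8
  add 87.100.222.218/32 -> H0 at depth 32
  lookup 87.100.222.218: bits 01010111011001001101111011011010 walk d0:H0→d1:-→d2:-→d3:-→d4:-→d5:-→d6:-→d7:-→d8:-→d9:-→d10:-→d11:-→d12:-→d13:-→d14:-→d15:-→d16:-→d17:-→d18:-→d19:-→d20:-→d21:-→d22:-→d23:-→d24:-→d25:-→d26:H2→d27:-→d28:-→d29:-→d30:-→d31:-→d32:H0 -> H0
  add 64.0.0.0/2 -> H1 at depth 2

== LOOKUPS ==
["H2","no-route","H1","H0","H1","H2","H1","H2","H2","H2","H2","H0","H2","H2","H0"]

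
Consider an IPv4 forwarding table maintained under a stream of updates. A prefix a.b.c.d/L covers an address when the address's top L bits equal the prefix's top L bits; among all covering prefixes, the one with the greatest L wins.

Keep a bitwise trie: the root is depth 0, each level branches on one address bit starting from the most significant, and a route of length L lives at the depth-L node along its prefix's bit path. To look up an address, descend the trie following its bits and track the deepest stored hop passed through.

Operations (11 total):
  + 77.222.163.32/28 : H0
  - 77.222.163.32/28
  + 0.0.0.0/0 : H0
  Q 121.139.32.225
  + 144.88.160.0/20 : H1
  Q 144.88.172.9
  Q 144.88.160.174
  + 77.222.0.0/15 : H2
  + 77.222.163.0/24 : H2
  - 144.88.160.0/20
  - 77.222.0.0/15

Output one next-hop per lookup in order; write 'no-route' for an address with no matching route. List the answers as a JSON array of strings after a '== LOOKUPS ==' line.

Apply in order:
  + 77.222.163.32/28 (H0) depth=28
  - 77.222.163.32/28 clear@28
  + 0.0.0.0/0 (H0) depth=0
  ? 121.139.32.225  path d0:H0→d1:-→d2:-  best=H0
  + 144.88.160.0/20 (H1) depth=20
  ? 144.88.172.9  path d0:H0→d1:-→d2:-→d3:-→d4:-→d5:-→d6:-→d7:-→d8:-→d9:-→d10:-→d11:-→d12:-→d13:-→d14:-→d15:-→d16:-→d17:-→d18:-→d19:-→d20:H1  best=H1
  ? 144.88.160.174  path d0:H0→d1:-→d2:-→d3:-→d4:-→d5:-→d6:-→d7:-→d8:-→d9:-→d10:-→d11:-→d12:-→d13:-→d14:-→d15:-→d16:-→d17:-→d18:-→d19:-→d20:H1  best=H1
  + 77.222.0.0/15 (H2) depth=15
  + 77.222.163.0/24 (H2) depth=24
  - 144.88.160.0/20 clear@20
  - 77.222.0.0/15 clear@15

== LOOKUPS ==
["H0","H1","H1"]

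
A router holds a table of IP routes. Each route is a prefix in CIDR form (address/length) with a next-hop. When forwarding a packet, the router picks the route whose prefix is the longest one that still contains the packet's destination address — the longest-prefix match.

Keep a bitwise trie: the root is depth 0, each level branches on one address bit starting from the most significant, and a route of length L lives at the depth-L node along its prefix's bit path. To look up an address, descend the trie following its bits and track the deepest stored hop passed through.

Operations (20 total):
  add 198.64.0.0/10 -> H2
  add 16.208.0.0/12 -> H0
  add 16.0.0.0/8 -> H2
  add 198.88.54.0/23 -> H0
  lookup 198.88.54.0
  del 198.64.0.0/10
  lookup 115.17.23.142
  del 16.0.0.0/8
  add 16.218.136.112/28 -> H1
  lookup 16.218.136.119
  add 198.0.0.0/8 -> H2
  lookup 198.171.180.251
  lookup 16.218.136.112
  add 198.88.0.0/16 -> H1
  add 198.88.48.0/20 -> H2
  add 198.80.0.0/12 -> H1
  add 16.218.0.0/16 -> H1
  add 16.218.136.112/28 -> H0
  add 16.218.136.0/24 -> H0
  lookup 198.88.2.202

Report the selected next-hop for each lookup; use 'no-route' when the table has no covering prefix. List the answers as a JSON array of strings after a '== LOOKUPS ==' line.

Trace:
  add 198.64.0.0/10 -> H2 at depth 10
  add 16.208.0.0/12 -> H0 at depth 12
  add 16.0.0.0/8 -> H2 at depth 8
  add 198.88.54.0/23 -> H0 at depth 23
  ? 198.88.54.0  path d0:-→d1:-→d2:-→d3:-→d4:-→d5:-→d6:-→d7:-→d8:-→d9:-→d10:H2→d11:-→d12:-→d13:-→d14:-→d15:-→d16:-→d17:-→d18:-→d19:-→d20:-→d21:-→d22:-→d23:H0  best=H0
  del 198.64.0.0/10 (clear depth 10)
  ? 115.17.23.142  path d0:-→d1:-  best=no-route
  del 16.0.0.0/8 (clear depth 8)
  add 16.218.136.112/28 -> H1 at depth 28
  ? 16.218.136.119  path d0:-→d1:-→d2:-→d3:-→d4:-→d5:-→d6:-→d7:-→d8:-→d9:-→d10:-→d11:-→d12:H0→d13:-→d14:-→d15:-→d16:-→d17:-→d18:-→d19:-→d20:-→d21:-→d22:-→d23:-→d24:-→d25:-→d26:-→d27:-→d28:H1  best=H1
  add 198.0.0.0/8 -> H2 at depth 8
  ? 198.171.180.251  path d0:-→d1:-→d2:-→d3:-→d4:-→d5:-→d6:-→d7:-→d8:H2  best=H2
  ? 16.218.136.112  path d0:-→d1:-→d2:-→d3:-→d4:-→d5:-→d6:-→d7:-→d8:-→d9:-→d10:-→d11:-→d12:H0→d13:-→d14:-→d15:-→d16:-→d17:-→d18:-→d19:-→d20:-→d21:-→d22:-→d23:-→d24:-→d25:-→d26:-→d27:-→d28:H1  best=H1
  add 198.88.0.0/16 -> H1 at depth 16
  add 198.88.48.0/20 -> H2 at depth 20
  add 198.80.0.0/12 -> H1 at depth 12
  add 16.218.0.0/16 -> H1 at depth 16
  add 16.218.136.112/28 -> H0 at depth 28
  add 16.218.136.0/24 -> H0 at depth 24
  ? 198.88.2.202  path d0:-→d1:-→d2:-→d3:-→d4:-→d5:-→d6:-→d7:-→d8:H2→d9:-→d10:-→d11:-→d12:H1→d13:-→d14:-→d15:-→d16:H1→d17:-→d18:-  best=H1

== LOOKUPS ==
["H0","no-route","H1","H2","H1","H1"]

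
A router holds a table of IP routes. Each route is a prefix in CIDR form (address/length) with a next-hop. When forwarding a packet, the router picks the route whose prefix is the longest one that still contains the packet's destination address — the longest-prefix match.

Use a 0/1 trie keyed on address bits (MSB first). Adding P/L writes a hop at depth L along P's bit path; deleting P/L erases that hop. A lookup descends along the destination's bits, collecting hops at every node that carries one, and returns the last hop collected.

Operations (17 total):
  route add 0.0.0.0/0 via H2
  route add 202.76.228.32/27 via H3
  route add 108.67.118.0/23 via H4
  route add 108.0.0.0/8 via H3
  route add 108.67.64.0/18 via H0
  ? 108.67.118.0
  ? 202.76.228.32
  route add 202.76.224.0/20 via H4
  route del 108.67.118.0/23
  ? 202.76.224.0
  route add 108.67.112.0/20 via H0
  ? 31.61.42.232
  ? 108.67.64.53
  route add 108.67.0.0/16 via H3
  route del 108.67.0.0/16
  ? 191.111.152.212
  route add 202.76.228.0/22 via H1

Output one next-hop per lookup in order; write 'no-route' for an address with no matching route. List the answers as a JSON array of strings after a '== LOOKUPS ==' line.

Trace:
  add 0.0.0.0/0 -> H2 at depth 0
  add 202.76.228.32/27 -> H3 at depth 27
  add 108.67.118.0/23 -> H4 at depth 23
  add 108.0.0.0/8 -> H3 at depth 8
  add 108.67.64.0/18 -> H0 at depth 18
  ? 108.67.118.0  path d0:H2→d1:-→d2:-→d3:-→d4:-→d5:-→d6:-→d7:-→d8:H3→d9:-→d10:-→d11:-→d12:-→d13:-→d14:-→d15:-→d16:-→d17:-→d18:H0→d19:-→d20:-→d21:-→d22:-→d23:H4  best=H4
  ? 202.76.228.32  path d0:H2→d1:-→d2:-→d3:-→d4:-→d5:-→d6:-→d7:-→d8:-→d9:-→d10:-→d11:-→d12:-→d13:-→d14:-→d15:-→d16:-→d17:-→d18:-→d19:-→d20:-→d21:-→d22:-→d23:-→d24:-→d25:-→d26:-→d27:H3  best=H3
  add 202.76.224.0/20 -> H4 at depth 20
  - 108.67.118.0/23 clear@23
  ? 202.76.224.0  path d0:H2→d1:-→d2:-→d3:-→d4:-→d5:-→d6:-→d7:-→d8:-→d9:-→d10:-→d11:-→d12:-→d13:-→d14:-→d15:-→d16:-→d17:-→d18:-→d19:-→d20:H4→d21:-  best=H4
  add 108.67.112.0/20 -> H0 at depth 20
  ? 31.61.42.232  path d0:H2→d1:-  best=H2
  ? 108.67.64.53  path d0:H2→d1:-→d2:-→d3:-→d4:-→d5:-→d6:-→d7:-→d8:H3→d9:-→d10:-→d11:-→d12:-→d13:-→d14:-→d15:-→d16:-→d17:-→d18:H0  best=H0
  add 108.67.0.0/16 -> H3 at depth 16
  - 108.67.0.0/16 clear@16
  ? 191.111.152.212  path d0:H2→d1:-  best=H2
  add 202.76.228.0/22 -> H1 at depth 22

== LOOKUPS ==
["H4","H3","H4","H2","H0","H2"]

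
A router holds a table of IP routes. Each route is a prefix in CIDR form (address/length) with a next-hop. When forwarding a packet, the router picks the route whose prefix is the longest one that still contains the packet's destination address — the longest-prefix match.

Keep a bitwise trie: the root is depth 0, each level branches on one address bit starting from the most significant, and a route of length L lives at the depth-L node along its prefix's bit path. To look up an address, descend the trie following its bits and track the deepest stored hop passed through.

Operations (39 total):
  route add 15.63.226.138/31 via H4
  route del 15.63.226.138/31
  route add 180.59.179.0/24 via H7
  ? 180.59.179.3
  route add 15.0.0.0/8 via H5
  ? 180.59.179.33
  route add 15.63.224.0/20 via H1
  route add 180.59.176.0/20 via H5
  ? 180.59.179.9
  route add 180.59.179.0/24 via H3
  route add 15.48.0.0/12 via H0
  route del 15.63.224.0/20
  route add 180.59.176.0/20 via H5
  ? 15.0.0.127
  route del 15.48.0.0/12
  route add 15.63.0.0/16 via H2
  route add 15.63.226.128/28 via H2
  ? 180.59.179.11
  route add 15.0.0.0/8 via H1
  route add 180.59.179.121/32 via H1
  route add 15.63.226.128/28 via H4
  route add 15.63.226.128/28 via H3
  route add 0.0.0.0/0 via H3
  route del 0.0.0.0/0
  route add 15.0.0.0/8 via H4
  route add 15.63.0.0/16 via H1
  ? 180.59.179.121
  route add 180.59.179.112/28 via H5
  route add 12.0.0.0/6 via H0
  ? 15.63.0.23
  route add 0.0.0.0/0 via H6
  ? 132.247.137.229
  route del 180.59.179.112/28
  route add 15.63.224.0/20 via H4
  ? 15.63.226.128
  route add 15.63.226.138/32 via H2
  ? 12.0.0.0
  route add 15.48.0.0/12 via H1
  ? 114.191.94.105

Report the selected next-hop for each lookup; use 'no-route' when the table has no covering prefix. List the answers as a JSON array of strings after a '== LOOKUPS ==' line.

Process each operation:
  add 15.63.226.138/31 -> H4 at depth 31
  del 15.63.226.138/31 (clear depth 31)
  add 180.59.179.0/24 -> H7 at depth 24
  lookup 180.59.179.3: bits 101101000011101110110011 walk d0:-→d1:-→d2:-→d3:-→d4:-→d5:-→d6:-→d7:-→d8:-→d9:-→d10:-→d11:-→d12:-→d13:-→d14:-→d15:-→d16:-→d17:-→d18:-→d19:-→d20:-→d21:-→d22:-→d23:-→d24:H7 -> H7
  add 15.0.0.0/8 -> H5 at depth 8
  lookup 180.59.179.33: bits 101101000011101110110011 walk d0:-→d1:-→d2:-→d3:-→d4:-→d5:-→d6:-→d7:-→d8:-→d9:-→d10:-→d11:-→d12:-→d13:-→d14:-→d15:-→d16:-→d17:-→d18:-→d19:-→d20:-→d21:-→d22:-→d23:-→d24:H7 -> H7
  add 15.63.224.0/20 -> H1 at depth 20
  add 180.59.176.0/20 -> H5 at depth 20
  lookup 180.59.179.9: bits 101101000011101110110011 walk d0:-→d1:-→d2:-→d3:-→d4:-→d5:-→d6:-→d7:-→d8:-→d9:-→d10:-→d11:-→d12:-→d13:-→d14:-→d15:-→d16:-→d17:-→d18:-→d19:-→d20:H5→d21:-→d22:-→d23:-→d24:H7 -> H7
  add 180.59.179.0/24 -> H3 at depth 24
  add 15.48.0.0/12 -> H0 at depth 12
  del 15.63.224.0/20 (clear depth 20)
  add 180.59.176.0/20 -> H5 at depth 20
  lookup 15.0.0.127: bits 0000111100 walk d0:-→d1:-→d2:-→d3:-→d4:-→d5:-→d6:-→d7:-→d8:H5→d9:-→d10:- -> H5
  del 15.48.0.0/12 (clear depth 12)
  add 15.63.0.0/16 -> H2 at depth 16
  add 15.63.226.128/28 -> H2 at depth 28
  lookup 180.59.179.11: bits 101101000011101110110011 walk d0:-→d1:-→d2:-→d3:-→d4:-→d5:-→d6:-→d7:-→d8:-→d9:-→d10:-→d11:-→d12:-→d13:-→d14:-→d15:-→d16:-→d17:-→d18:-→d19:-→d20:H5→d21:-→d22:-→d23:-→d24:H3 -> H3
  add 15.0.0.0/8 -> H1 at depth 8
  add 180.59.179.121/32 -> H1 at depth 32
  add 15.63.226.128/28 -> H4 at depth 28
  add 15.63.226.128/28 -> H3 at depth 28
  add 0.0.0.0/0 -> H3 at depth 0
  del 0.0.0.0/0 (clear depth 0)
  add 15.0.0.0/8 -> H4 at depth 8
  add 15.63.0.0/16 -> H1 at depth 16
  lookup 180.59.179.121: bits 10110100001110111011001101111001 walk d0:-→d1:-→d2:-→d3:-→d4:-→d5:-→d6:-→d7:-→d8:-→d9:-→d10:-→d11:-→d12:-→d13:-→d14:-→d15:-→d16:-→d17:-→d18:-→d19:-→d20:H5→d21:-→d22:-→d23:-→d24:H3→d25:-→d26:-→d27:-→d28:-→d29:-→d30:-→d31:-→d32:H1 -> H1
  add 180.59.179.112/28 -> H5 at depth 28
  add 12.0.0.0/6 -> H0 at depth 6
  lookup 15.63.0.23: bits 0000111100111111 walk d0:-→d1:-→d2:-→d3:-→d4:-→d5:-→d6:H0→d7:-→d8:H4→d9:-→d10:-→d11:-→d12:-→d13:-→d14:-→d15:-→d16:H1 -> H1
  add 0.0.0.0/0 -> H6 at depth 0
  lookup 132.247.137.229: bits 10 walk d0:H6→d1:-→d2:- -> H6
  del 180.59.179.112/28 (clear depth 28)
  add 15.63.224.0/20 -> H4 at depth 20
  lookup 15.63.226.128: bits 0000111100111111111000101000 walk d0:H6→d1:-→d2:-→d3:-→d4:-→d5:-→d6:H0→d7:-→d8:H4→d9:-→d10:-→d11:-→d12:-→d13:-→d14:-→d15:-→d16:H1→d17:-→d18:-→d19:-→d20:H4→d21:-→d22:-→d23:-→d24:-→d25:-→d26:-→d27:-→d28:H3 -> H3
  add 15.63.226.138/32 -> H2 at depth 32
  lookup 12.0.0.0: bits 000011 walk d0:H6→d1:-→d2:-→d3:-→d4:-→d5:-→d6:H0 -> H0
  add 15.48.0.0/12 -> H1 at depth 12
  lookup 114.191.94.105: bits 0 walk d0:H6→d1:- -> H6

== LOOKUPS ==
["H7","H7","H7","H5","H3","H1","H1","H6","H3","H0","H6"]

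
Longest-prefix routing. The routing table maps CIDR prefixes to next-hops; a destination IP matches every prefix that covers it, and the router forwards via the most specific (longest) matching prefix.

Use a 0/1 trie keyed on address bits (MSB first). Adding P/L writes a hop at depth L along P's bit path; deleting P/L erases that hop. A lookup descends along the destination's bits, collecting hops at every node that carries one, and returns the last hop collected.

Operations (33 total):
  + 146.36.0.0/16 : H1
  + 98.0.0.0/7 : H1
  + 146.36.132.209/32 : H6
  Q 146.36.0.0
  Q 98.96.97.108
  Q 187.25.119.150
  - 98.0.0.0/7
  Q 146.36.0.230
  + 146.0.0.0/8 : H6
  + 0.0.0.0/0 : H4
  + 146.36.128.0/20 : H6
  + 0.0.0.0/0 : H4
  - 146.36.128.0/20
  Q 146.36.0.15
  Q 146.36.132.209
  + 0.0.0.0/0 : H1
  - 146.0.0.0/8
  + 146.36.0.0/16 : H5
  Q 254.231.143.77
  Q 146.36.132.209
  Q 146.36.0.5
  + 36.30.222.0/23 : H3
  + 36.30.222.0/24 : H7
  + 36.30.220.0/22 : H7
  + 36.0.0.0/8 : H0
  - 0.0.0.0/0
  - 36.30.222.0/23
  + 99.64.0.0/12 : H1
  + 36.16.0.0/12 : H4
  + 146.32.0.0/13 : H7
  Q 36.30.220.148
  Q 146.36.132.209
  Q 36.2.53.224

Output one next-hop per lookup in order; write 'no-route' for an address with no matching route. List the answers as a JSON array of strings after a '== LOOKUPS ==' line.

Apply in order:
  add 146.36.0.0/16 -> H1 at depth 16
  add 98.0.0.0/7 -> H1 at depth 7
  add 146.36.132.209/32 -> H6 at depth 32
  ? 146.36.0.0  path d0:-→d1:-→d2:-→d3:-→d4:-→d5:-→d6:-→d7:-→d8:-→d9:-→d10:-→d11:-→d12:-→d13:-→d14:-→d15:-→d16:H1  best=H1
  ? 98.96.97.108  path d0:-→d1:-→d2:-→d3:-→d4:-→d5:-→d6:-→d7:H1  best=H1
  ? 187.25.119.150  path d0:-→d1:-→d2:-  best=no-route
  - 98.0.0.0/7 clear@7
  ? 146.36.0.230  path d0:-→d1:-→d2:-→d3:-→d4:-→d5:-→d6:-→d7:-→d8:-→d9:-→d10:-→d11:-→d12:-→d13:-→d14:-→d15:-→d16:H1  best=H1
  add 146.0.0.0/8 -> H6 at depth 8
  add 0.0.0.0/0 -> H4 at depth 0
  add 146.36.128.0/20 -> H6 at depth 20
  add 0.0.0.0/0 -> H4 at depth 0
  - 146.36.128.0/20 clear@20
  ? 146.36.0.15  path d0:H4→d1:-→d2:-→d3:-→d4:-→d5:-→d6:-→d7:-→d8:H6→d9:-→d10:-→d11:-→d12:-→d13:-→d14:-→d15:-→d16:H1  best=H1
  ? 146.36.132.209  path d0:H4→d1:-→d2:-→d3:-→d4:-→d5:-→d6:-→d7:-→d8:H6→d9:-→d10:-→d11:-→d12:-→d13:-→d14:-→d15:-→d16:H1→d17:-→d18:-→d19:-→d20:-→d21:-→d22:-→d23:-→d24:-→d25:-→d26:-→d27:-→d28:-→d29:-→d30:-→d31:-→d32:H6  best=H6
  add 0.0.0.0/0 -> H1 at depth 0
  - 146.0.0.0/8 clear@8
  add 146.36.0.0/16 -> H5 at depth 16
  ? 254.231.143.77  path d0:H1→d1:-  best=H1
  ? 146.36.132.209  path d0:H1→d1:-→d2:-→d3:-→d4:-→d5:-→d6:-→d7:-→d8:-→d9:-→d10:-→d11:-→d12:-→d13:-→d14:-→d15:-→d16:H5→d17:-→d18:-→d19:-→d20:-→d21:-→d22:-→d23:-→d24:-→d25:-→d26:-→d27:-→d28:-→d29:-→d30:-→d31:-→d32:H6  best=H6
  ? 146.36.0.5  path d0:H1→d1:-→d2:-→d3:-→d4:-→d5:-→d6:-→d7:-→d8:-→d9:-→d10:-→d11:-→d12:-→d13:-→d14:-→d15:-→d16:H5  best=H5
  add 36.30.222.0/23 -> H3 at depth 23
  add 36.30.222.0/24 -> H7 at depth 24
  add 36.30.220.0/22 -> H7 at depth 22
  add 36.0.0.0/8 -> H0 at depth 8
  - 0.0.0.0/0 clear@0
  - 36.30.222.0/23 clear@23
  add 99.64.0.0/12 -> H1 at depth 12
  add 36.16.0.0/12 -> H4 at depth 12
  add 146.32.0.0/13 -> H7 at depth 13
  ? 36.30.220.148  path d0:-→d1:-→d2:-→d3:-→d4:-→d5:-→d6:-→d7:-→d8:H0→d9:-→d10:-→d11:-→d12:H4→d13:-→d14:-→d15:-→d16:-→d17:-→d18:-→d19:-→d20:-→d21:-→d22:H7  best=H7
  ? 146.36.132.209  path d0:-→d1:-→d2:-→d3:-→d4:-→d5:-→d6:-→d7:-→d8:-→d9:-→d10:-→d11:-→d12:-→d13:H7→d14:-→d15:-→d16:H5→d17:-→d18:-→d19:-→d20:-→d21:-→d22:-→d23:-→d24:-→d25:-→d26:-→d27:-→d28:-→d29:-→d30:-→d31:-→d32:H6  best=H6
  ? 36.2.53.224  path d0:-→d1:-→d2:-→d3:-→d4:-→d5:-→d6:-→d7:-→d8:H0→d9:-→d10:-→d11:-  best=H0

== LOOKUPS ==
["H1","H1","no-route","H1","H1","H6","H1","H6","H5","H7","H6","H0"]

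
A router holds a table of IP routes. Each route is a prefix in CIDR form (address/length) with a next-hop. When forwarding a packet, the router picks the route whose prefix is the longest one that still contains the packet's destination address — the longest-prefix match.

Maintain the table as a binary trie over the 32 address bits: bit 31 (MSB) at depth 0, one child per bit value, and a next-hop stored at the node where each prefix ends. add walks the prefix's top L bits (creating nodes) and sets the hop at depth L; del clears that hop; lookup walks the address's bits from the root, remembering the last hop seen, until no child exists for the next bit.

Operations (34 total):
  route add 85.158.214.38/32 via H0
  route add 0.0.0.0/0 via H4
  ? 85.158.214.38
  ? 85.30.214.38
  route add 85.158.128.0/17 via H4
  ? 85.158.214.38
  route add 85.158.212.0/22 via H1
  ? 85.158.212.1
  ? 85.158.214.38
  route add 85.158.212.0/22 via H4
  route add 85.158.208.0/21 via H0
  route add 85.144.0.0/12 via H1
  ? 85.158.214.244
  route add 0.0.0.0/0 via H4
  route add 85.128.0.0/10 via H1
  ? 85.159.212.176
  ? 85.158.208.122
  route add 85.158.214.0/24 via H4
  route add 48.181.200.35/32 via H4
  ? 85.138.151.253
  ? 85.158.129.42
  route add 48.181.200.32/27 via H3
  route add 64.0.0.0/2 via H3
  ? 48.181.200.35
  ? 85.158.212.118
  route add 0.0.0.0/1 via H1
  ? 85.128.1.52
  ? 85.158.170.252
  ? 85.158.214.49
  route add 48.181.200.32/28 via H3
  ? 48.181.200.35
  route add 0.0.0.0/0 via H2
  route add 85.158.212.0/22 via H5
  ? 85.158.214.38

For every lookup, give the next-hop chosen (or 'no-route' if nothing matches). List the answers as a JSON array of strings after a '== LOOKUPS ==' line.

Apply in order:
  add 85.158.214.38/32 -> H0 at depth 32
  add 0.0.0.0/0 -> H4 at depth 0
  ? 85.158.214.38  path d0:H4→d1:-→d2:-→d3:-→d4:-→d5:-→d6:-→d7:-→d8:-→d9:-→d10:-→d11:-→d12:-→d13:-→d14:-→d15:-→d16:-→d17:-→d18:-→d19:-→d20:-→d21:-→d22:-→d23:-→d24:-→d25:-→d26:-→d27:-→d28:-→d29:-→d30:-→d31:-→d32:H0  best=H0
  ? 85.30.214.38  path d0:H4→d1:-→d2:-→d3:-→d4:-→d5:-→d6:-→d7:-→d8:-  best=H4
  add 85.158.128.0/17 -> H4 at depth 17
  ? 85.158.214.38  path d0:H4→d1:-→d2:-→d3:-→d4:-→d5:-→d6:-→d7:-→d8:-→d9:-→d10:-→d11:-→d12:-→d13:-→d14:-→d15:-→d16:-→d17:H4→d18:-→d19:-→d20:-→d21:-→d22:-→d23:-→d24:-→d25:-→d26:-→d27:-→d28:-→d29:-→d30:-→d31:-→d32:H0  best=H0
  add 85.158.212.0/22 -> H1 at depth 22
  ? 85.158.212.1  path d0:H4→d1:-→d2:-→d3:-→d4:-→d5:-→d6:-→d7:-→d8:-→d9:-→d10:-→d11:-→d12:-→d13:-→d14:-→d15:-→d16:-→d17:H4→d18:-→d19:-→d20:-→d21:-→d22:H1  best=H1
  ? 85.158.214.38  path d0:H4→d1:-→d2:-→d3:-→d4:-→d5:-→d6:-→d7:-→d8:-→d9:-→d10:-→d11:-→d12:-→d13:-→d14:-→d15:-→d16:-→d17:H4→d18:-→d19:-→d20:-→d21:-→d22:H1→d23:-→d24:-→d25:-→d26:-→d27:-→d28:-→d29:-→d30:-→d31:-→d32:H0  best=H0
  add 85.158.212.0/22 -> H4 at depth 22
  add 85.158.208.0/21 -> H0 at depth 21
  add 85.144.0.0/12 -> H1 at depth 12
  ? 85.158.214.244  path d0:H4→d1:-→d2:-→d3:-→d4:-→d5:-→d6:-→d7:-→d8:-→d9:-→d10:-→d11:-→d12:H1→d13:-→d14:-→d15:-→d16:-→d17:H4→d18:-→d19:-→d20:-→d21:H0→d22:H4→d23:-→d24:-  best=H4
  add 0.0.0.0/0 -> H4 at depth 0
  add 85.128.0.0/10 -> H1 at depth 10
  ? 85.159.212.176  path d0:H4→d1:-→d2:-→d3:-→d4:-→d5:-→d6:-→d7:-→d8:-→d9:-→d10:H1→d11:-→d12:H1→d13:-→d14:-→d15:-  best=H1
  ? 85.158.208.122  path d0:H4→d1:-→d2:-→d3:-→d4:-→d5:-→d6:-→d7:-→d8:-→d9:-→d10:H1→d11:-→d12:H1→d13:-→d14:-→d15:-→d16:-→d17:H4→d18:-→d19:-→d20:-→d21:H0  best=H0
  add 85.158.214.0/24 -> H4 at depth 24
  add 48.181.200.35/32 -> H4 at depth 32
  ? 85.138.151.253  path d0:H4→d1:-→d2:-→d3:-→d4:-→d5:-→d6:-→d7:-→d8:-→d9:-→d10:H1→d11:-  best=H1
  ? 85.158.129.42  path d0:H4→d1:-→d2:-→d3:-→d4:-→d5:-→d6:-→d7:-→d8:-→d9:-→d10:H1→d11:-→d12:H1→d13:-→d14:-→d15:-→d16:-→d17:H4  best=H4
  add 48.181.200.32/27 -> H3 at depth 27
  add 64.0.0.0/2 -> H3 at depth 2
  ? 48.181.200.35  path d0:H4→d1:-→d2:-→d3:-→d4:-→d5:-→d6:-→d7:-→d8:-→d9:-→d10:-→d11:-→d12:-→d13:-→d14:-→d15:-→d16:-→d17:-→d18:-→d19:-→d20:-→d21:-→d22:-→d23:-→d24:-→d25:-→d26:-→d27:H3→d28:-→d29:-→d30:-→d31:-→d32:H4  best=H4
  ? 85.158.212.118  path d0:H4→d1:-→d2:H3→d3:-→d4:-→d5:-→d6:-→d7:-→d8:-→d9:-→d10:H1→d11:-→d12:H1→d13:-→d14:-→d15:-→d16:-→d17:H4→d18:-→d19:-→d20:-→d21:H0→d22:H4  best=H4
  add 0.0.0.0/1 -> H1 at depth 1
  ? 85.128.1.52  path d0:H4→d1:H1→d2:H3→d3:-→d4:-→d5:-→d6:-→d7:-→d8:-→d9:-→d10:H1→d11:-  best=H1
  ? 85.158.170.252  path d0:H4→d1:H1→d2:H3→d3:-→d4:-→d5:-→d6:-→d7:-→d8:-→d9:-→d10:H1→d11:-→d12:H1→d13:-→d14:-→d15:-→d16:-→d17:H4  best=H4
  ? 85.158.214.49  path d0:H4→d1:H1→d2:H3→d3:-→d4:-→d5:-→d6:-→d7:-→d8:-→d9:-→d10:H1→d11:-→d12:H1→d13:-→d14:-→d15:-→d16:-→d17:H4→d18:-→d19:-→d20:-→d21:H0→d22:H4→d23:-→d24:H4→d25:-→d26:-→d27:-  best=H4
  add 48.181.200.32/28 -> H3 at depth 28
  ? 48.181.200.35  path d0:H4→d1:H1→d2:-→d3:-→d4:-→d5:-→d6:-→d7:-→d8:-→d9:-→d10:-→d11:-→d12:-→d13:-→d14:-→d15:-→d16:-→d17:-→d18:-→d19:-→d20:-→d21:-→d22:-→d23:-→d24:-→d25:-→d26:-→d27:H3→d28:H3→d29:-→d30:-→d31:-→d32:H4  best=H4
  add 0.0.0.0/0 -> H2 at depth 0
  add 85.158.212.0/22 -> H5 at depth 22
  ? 85.158.214.38  path d0:H2→d1:H1→d2:H3→d3:-→d4:-→d5:-→d6:-→d7:-→d8:-→d9:-→d10:H1→d11:-→d12:H1→d13:-→d14:-→d15:-→d16:-→d17:H4→d18:-→d19:-→d20:-→d21:H0→d22:H5→d23:-→d24:H4→d25:-→d26:-→d27:-→d28:-→d29:-→d30:-→d31:-→d32:H0  best=H0

== LOOKUPS ==
["H0","H4","H0","H1","H0","H4","H1","H0","H1","H4","H4","H4","H1","H4","H4","H4","H0"]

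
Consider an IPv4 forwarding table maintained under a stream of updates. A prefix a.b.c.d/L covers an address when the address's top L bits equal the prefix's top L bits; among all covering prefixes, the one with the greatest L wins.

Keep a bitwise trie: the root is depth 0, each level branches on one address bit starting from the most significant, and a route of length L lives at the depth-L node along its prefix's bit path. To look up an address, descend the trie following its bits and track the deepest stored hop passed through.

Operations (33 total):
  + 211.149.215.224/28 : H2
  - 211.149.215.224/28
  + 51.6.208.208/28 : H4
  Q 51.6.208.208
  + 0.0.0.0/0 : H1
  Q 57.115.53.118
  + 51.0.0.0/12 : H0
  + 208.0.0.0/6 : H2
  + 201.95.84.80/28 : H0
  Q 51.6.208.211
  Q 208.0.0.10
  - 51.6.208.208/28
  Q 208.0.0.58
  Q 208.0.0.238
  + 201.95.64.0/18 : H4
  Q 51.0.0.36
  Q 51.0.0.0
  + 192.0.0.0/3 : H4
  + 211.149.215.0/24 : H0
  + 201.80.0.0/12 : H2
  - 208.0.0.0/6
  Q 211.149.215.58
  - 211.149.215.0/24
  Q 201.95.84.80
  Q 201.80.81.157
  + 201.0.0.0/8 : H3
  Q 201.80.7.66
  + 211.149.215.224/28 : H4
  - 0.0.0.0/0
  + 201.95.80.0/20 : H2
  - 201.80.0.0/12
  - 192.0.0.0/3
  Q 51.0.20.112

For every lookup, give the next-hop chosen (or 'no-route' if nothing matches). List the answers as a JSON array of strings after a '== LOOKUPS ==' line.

Apply in order:
  add 211.149.215.224/28 -> H2 at depth 28
  - 211.149.215.224/28 clear@28
  add 51.6.208.208/28 -> H4 at depth 28
  ? 51.6.208.208  path d0:-→d1:-→d2:-→d3:-→d4:-→d5:-→d6:-→d7:-→d8:-→d9:-→d10:-→d11:-→d12:-→d13:-→d14:-→d15:-→d16:-→d17:-→d18:-→d19:-→d20:-→d21:-→d22:-→d23:-→d24:-→d25:-→d26:-→d27:-→d28:H4  best=H4
  add 0.0.0.0/0 -> H1 at depth 0
  ? 57.115.53.118  path d0:H1→d1:-→d2:-→d3:-→d4:-  best=H1
  add 51.0.0.0/12 -> H0 at depth 12
  add 208.0.0.0/6 -> H2 at depth 6
  add 201.95.84.80/28 -> H0 at depth 28
  ? 51.6.208.211  path d0:H1→d1:-→d2:-→d3:-→d4:-→d5:-→d6:-→d7:-→d8:-→d9:-→d10:-→d11:-→d12:H0→d13:-→d14:-→d15:-→d16:-→d17:-→d18:-→d19:-→d20:-→d21:-→d22:-→d23:-→d24:-→d25:-→d26:-→d27:-→d28:H4  best=H4
  ? 208.0.0.10  path d0:H1→d1:-→d2:-→d3:-→d4:-→d5:-→d6:H2  best=H2
  - 51.6.208.208/28 clear@28
  ? 208.0.0.58  path d0:H1→d1:-→d2:-→d3:-→d4:-→d5:-→d6:H2  best=H2
  ? 208.0.0.238  path d0:H1→d1:-→d2:-→d3:-→d4:-→d5:-→d6:H2  best=H2
  add 201.95.64.0/18 -> H4 at depth 18
  ? 51.0.0.36  path d0:H1→d1:-→d2:-→d3:-→d4:-→d5:-→d6:-→d7:-→d8:-→d9:-→d10:-→d11:-→d12:H0→d13:-  best=H0
  ? 51.0.0.0  path d0:H1→d1:-→d2:-→d3:-→d4:-→d5:-→d6:-→d7:-→d8:-→d9:-→d10:-→d11:-→d12:H0→d13:-  best=H0
  add 192.0.0.0/3 -> H4 at depth 3
  add 211.149.215.0/24 -> H0 at depth 24
  add 201.80.0.0/12 -> H2 at depth 12
  - 208.0.0.0/6 clear@6
  ? 211.149.215.58  path d0:H1→d1:-→d2:-→d3:H4→d4:-→d5:-→d6:-→d7:-→d8:-→d9:-→d10:-→d11:-→d12:-→d13:-→d14:-→d15:-→d16:-→d17:-→d18:-→d19:-→d20:-→d21:-→d22:-→d23:-→d24:H0  best=H0
  - 211.149.215.0/24 clear@24
  ? 201.95.84.80  path d0:H1→d1:-→d2:-→d3:H4→d4:-→d5:-→d6:-→d7:-→d8:-→d9:-→d10:-→d11:-→d12:H2→d13:-→d14:-→d15:-→d16:-→d17:-→d18:H4→d19:-→d20:-→d21:-→d22:-→d23:-→d24:-→d25:-→d26:-→d27:-→d28:H0  best=H0
  ? 201.80.81.157  path d0:H1→d1:-→d2:-→d3:H4→d4:-→d5:-→d6:-→d7:-→d8:-→d9:-→d10:-→d11:-→d12:H2  best=H2
  add 201.0.0.0/8 -> H3 at depth 8
  ? 201.80.7.66  path d0:H1→d1:-→d2:-→d3:H4→d4:-→d5:-→d6:-→d7:-→d8:H3→d9:-→d10:-→d11:-→d12:H2  best=H2
  add 211.149.215.224/28 -> H4 at depth 28
  - 0.0.0.0/0 clear@0
  add 201.95.80.0/20 -> H2 at depth 20
  - 201.80.0.0/12 clear@12
  - 192.0.0.0/3 clear@3
  ? 51.0.20.112  path d0:-→d1:-→d2:-→d3:-→d4:-→d5:-→d6:-→d7:-→d8:-→d9:-→d10:-→d11:-→d12:H0→d13:-  best=H0

== LOOKUPS ==
["H4","H1","H4","H2","H2","H2","H0","H0","H0","H0","H2","H2","H0"]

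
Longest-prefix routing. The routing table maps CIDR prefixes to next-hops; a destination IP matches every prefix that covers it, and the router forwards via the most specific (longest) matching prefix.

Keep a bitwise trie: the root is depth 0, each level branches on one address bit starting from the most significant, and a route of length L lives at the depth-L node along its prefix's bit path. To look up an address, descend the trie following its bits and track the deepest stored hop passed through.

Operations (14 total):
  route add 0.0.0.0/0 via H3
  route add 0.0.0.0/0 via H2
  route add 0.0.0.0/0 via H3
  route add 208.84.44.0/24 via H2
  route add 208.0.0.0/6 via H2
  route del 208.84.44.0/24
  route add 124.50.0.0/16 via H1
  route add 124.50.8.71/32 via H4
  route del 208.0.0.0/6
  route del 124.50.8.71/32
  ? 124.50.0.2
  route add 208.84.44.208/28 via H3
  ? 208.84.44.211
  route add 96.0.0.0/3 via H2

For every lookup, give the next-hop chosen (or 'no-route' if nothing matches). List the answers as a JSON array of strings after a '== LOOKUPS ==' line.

Trace:
  add 0.0.0.0/0 -> H3 at depth 0
  add 0.0.0.0/0 -> H2 at depth 0
  add 0.0.0.0/0 -> H3 at depth 0
  add 208.84.44.0/24 -> H2 at depth 24
  add 208.0.0.0/6 -> H2 at depth 6
  - 208.84.44.0/24 clear@24
  add 124.50.0.0/16 -> H1 at depth 16
  add 124.50.8.71/32 -> H4 at depth 32
  - 208.0.0.0/6 clear@6
  - 124.50.8.71/32 clear@32
  ? 124.50.0.2  path d0:H3→d1:-→d2:-→d3:-→d4:-→d5:-→d6:-→d7:-→d8:-→d9:-→d10:-→d11:-→d12:-→d13:-→d14:-→d15:-→d16:H1→d17:-→d18:-→d19:-→d20:-  best=H1
  add 208.84.44.208/28 -> H3 at depth 28
  ? 208.84.44.211  path d0:H3→d1:-→d2:-→d3:-→d4:-→d5:-→d6:-→d7:-→d8:-→d9:-→d10:-→d11:-→d12:-→d13:-→d14:-→d15:-→d16:-→d17:-→d18:-→d19:-→d20:-→d21:-→d22:-→d23:-→d24:-→d25:-→d26:-→d27:-→d28:H3  best=H3
  add 96.0.0.0/3 -> H2 at depth 3

== LOOKUPS ==
["H1","H3"]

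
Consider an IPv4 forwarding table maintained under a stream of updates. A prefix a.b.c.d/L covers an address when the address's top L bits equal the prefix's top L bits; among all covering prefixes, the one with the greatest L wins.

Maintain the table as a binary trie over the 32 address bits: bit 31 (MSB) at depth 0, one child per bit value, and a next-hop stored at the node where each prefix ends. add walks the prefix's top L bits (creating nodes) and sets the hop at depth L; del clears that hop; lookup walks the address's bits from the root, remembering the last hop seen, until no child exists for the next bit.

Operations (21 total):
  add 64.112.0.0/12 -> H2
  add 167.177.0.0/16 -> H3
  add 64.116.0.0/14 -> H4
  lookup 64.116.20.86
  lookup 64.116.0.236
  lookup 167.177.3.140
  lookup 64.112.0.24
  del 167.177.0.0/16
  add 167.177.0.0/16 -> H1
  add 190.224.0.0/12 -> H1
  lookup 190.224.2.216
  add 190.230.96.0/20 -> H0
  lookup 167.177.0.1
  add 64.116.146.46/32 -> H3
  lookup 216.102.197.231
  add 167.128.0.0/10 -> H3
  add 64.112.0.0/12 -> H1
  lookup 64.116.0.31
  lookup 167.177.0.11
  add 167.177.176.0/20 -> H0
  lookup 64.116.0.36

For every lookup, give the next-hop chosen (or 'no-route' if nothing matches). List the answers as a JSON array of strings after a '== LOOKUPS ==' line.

Process each operation:
  add 64.112.0.0/12 -> H2 at depth 12
  add 167.177.0.0/16 -> H3 at depth 16
  add 64.116.0.0/14 -> H4 at depth 14
  ? 64.116.20.86  path d0:-→d1:-→d2:-→d3:-→d4:-→d5:-→d6:-→d7:-→d8:-→d9:-→d10:-→d11:-→d12:H2→d13:-→d14:H4  best=H4
  ? 64.116.0.236  path d0:-→d1:-→d2:-→d3:-→d4:-→d5:-→d6:-→d7:-→d8:-→d9:-→d10:-→d11:-→d12:H2→d13:-→d14:H4  best=H4
  ? 167.177.3.140  path d0:-→d1:-→d2:-→d3:-→d4:-→d5:-→d6:-→d7:-→d8:-→d9:-→d10:-→d11:-→d12:-→d13:-→d14:-→d15:-→d16:H3  best=H3
  ? 64.112.0.24  path d0:-→d1:-→d2:-→d3:-→d4:-→d5:-→d6:-→d7:-→d8:-→d9:-→d10:-→d11:-→d12:H2→d13:-  best=H2
  del 167.177.0.0/16 (clear depth 16)
  add 167.177.0.0/16 -> H1 at depth 16
  add 190.224.0.0/12 -> H1 at depth 12
  ? 190.224.2.216  path d0:-→d1:-→d2:-→d3:-→d4:-→d5:-→d6:-→d7:-→d8:-→d9:-→d10:-→d11:-→d12:H1  best=H1
  add 190.230.96.0/20 -> H0 at depth 20
  ? 167.177.0.1  path d0:-→d1:-→d2:-→d3:-→d4:-→d5:-→d6:-→d7:-→d8:-→d9:-→d10:-→d11:-→d12:-→d13:-→d14:-→d15:-→d16:H1  best=H1
  add 64.116.146.46/32 -> H3 at depth 32
  ? 216.102.197.231  path d0:-→d1:-  best=no-route
  add 167.128.0.0/10 -> H3 at depth 10
  add 64.112.0.0/12 -> H1 at depth 12
  ? 64.116.0.31  path d0:-→d1:-→d2:-→d3:-→d4:-→d5:-→d6:-→d7:-→d8:-→d9:-→d10:-→d11:-→d12:H1→d13:-→d14:H4→d15:-→d16:-  best=H4
  ? 167.177.0.11  path d0:-→d1:-→d2:-→d3:-→d4:-→d5:-→d6:-→d7:-→d8:-→d9:-→d10:H3→d11:-→d12:-→d13:-→d14:-→d15:-→d16:H1  best=H1
  add 167.177.176.0/20 -> H0 at depth 20
  ? 64.116.0.36  path d0:-→d1:-→d2:-→d3:-→d4:-→d5:-→d6:-→d7:-→d8:-→d9:-→d10:-→d11:-→d12:H1→d13:-→d14:H4→d15:-→d16:-  best=H4

== LOOKUPS ==
["H4","H4","H3","H2","H1","H1","no-route","H4","H1","H4"]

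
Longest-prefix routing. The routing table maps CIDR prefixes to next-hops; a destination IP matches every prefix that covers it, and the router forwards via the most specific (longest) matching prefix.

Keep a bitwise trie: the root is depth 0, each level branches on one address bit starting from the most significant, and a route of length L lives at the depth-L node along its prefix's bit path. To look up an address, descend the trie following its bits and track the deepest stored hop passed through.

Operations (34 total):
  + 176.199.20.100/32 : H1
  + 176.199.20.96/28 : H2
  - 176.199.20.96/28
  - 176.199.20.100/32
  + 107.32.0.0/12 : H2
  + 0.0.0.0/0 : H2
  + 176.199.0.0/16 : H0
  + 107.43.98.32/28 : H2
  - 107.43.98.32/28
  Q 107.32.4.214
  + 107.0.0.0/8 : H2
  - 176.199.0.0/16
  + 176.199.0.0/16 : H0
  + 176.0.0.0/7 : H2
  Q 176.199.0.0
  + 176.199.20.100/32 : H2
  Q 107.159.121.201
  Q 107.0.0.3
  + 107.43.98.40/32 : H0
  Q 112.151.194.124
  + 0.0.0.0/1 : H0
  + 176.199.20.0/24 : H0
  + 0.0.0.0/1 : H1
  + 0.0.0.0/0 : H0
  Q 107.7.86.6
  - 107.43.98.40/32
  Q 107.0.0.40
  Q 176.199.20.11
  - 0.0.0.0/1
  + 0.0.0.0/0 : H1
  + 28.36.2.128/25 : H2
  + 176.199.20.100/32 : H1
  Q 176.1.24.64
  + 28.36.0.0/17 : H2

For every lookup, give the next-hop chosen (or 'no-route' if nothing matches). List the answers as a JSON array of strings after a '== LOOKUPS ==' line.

Process each operation:
  add 176.199.20.100/32 -> H1 at depth 32
  add 176.199.20.96/28 -> H2 at depth 28
  - 176.199.20.96/28 clear@28
  - 176.199.20.100/32 clear@32
  add 107.32.0.0/12 -> H2 at depth 12
  add 0.0.0.0/0 -> H2 at depth 0
  add 176.199.0.0/16 -> H0 at depth 16
  add 107.43.98.32/28 -> H2 at depth 28
  - 107.43.98.32/28 clear@28
  Q 107.32.4.214: descend 011010110010 ; hops seen [H2,H2] ; pick H2
  add 107.0.0.0/8 -> H2 at depth 8
  - 176.199.0.0/16 clear@16
  add 176.199.0.0/16 -> H0 at depth 16
  add 176.0.0.0/7 -> H2 at depth 7
  Q 176.199.0.0: descend 1011000011000111000 ; hops seen [H2,H2,H0] ; pick H0
  add 176.199.20.100/32 -> H2 at depth 32
  Q 107.159.121.201: descend 01101011 ; hops seen [H2,H2] ; pick H2
  Q 107.0.0.3: descend 0110101100 ; hops seen [H2,H2] ; pick H2
  add 107.43.98.40/32 -> H0 at depth 32
  Q 112.151.194.124: descend 011 ; hops seen [H2] ; pick H2
  add 0.0.0.0/1 -> H0 at depth 1
  add 176.199.20.0/24 -> H0 at depth 24
  add 0.0.0.0/1 -> H1 at depth 1
  add 0.0.0.0/0 -> H0 at depth 0
  Q 107.7.86.6: descend 0110101100 ; hops seen [H0,H1,H2] ; pick H2
  - 107.43.98.40/32 clear@32
  Q 107.0.0.40: descend 0110101100 ; hops seen [H0,H1,H2] ; pick H2
  Q 176.199.20.11: descend 1011000011000111000101000 ; hops seen [H0,H2,H0,H0] ; pick H0
  - 0.0.0.0/1 clear@1
  add 0.0.0.0/0 -> H1 at depth 0
  add 28.36.2.128/25 -> H2 at depth 25
  add 176.199.20.100/32 -> H1 at depth 32
  Q 176.1.24.64: descend 10110000 ; hops seen [H1,H2] ; pick H2
  add 28.36.0.0/17 -> H2 at depth 17

== LOOKUPS ==
["H2","H0","H2","H2","H2","H2","H2","H0","H2"]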